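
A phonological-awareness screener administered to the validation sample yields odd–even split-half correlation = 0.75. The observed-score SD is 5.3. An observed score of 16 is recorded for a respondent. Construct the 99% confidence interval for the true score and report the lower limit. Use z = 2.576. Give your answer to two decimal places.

10.84

Full-length reliability (Spearman-Brown) = 2(0.75)/(1+0.75) ≃ 0.8571
The standard error of measurement is 5.3000×√(1 − 0.8571) ≃ 5.3000×0.3780 ≃ 2.0032.
Half-width = 2.576×2.0032 ≃ 5.1603
Lower bound: 16 − 5.1603 = 10.8397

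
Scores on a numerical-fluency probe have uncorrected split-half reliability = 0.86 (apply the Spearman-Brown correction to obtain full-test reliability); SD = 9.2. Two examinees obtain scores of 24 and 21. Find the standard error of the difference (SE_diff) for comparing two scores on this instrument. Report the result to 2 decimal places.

Spearman-Brown: r = 2(0.86) / (1 + 0.86) = 1.7200 / 1.8600 ≃ 0.9247
SEM = 9.2000*√(1 − 0.9247) ≃ 2.5240
SE_diff = √2 * SEM ≃ 3.5695

3.57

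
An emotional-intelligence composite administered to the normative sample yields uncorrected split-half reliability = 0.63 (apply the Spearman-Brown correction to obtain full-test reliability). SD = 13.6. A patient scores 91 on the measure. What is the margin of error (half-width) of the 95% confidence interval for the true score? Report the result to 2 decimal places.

r_full = 2·0.63 / (1 + 0.63) ≈ 0.773
The standard error of measurement is 13.600*√(1 − 0.773) ≈ 13.600*0.476 ≈ 6.480.
Half-width = 1.96*6.480 ≈ 12.700

12.70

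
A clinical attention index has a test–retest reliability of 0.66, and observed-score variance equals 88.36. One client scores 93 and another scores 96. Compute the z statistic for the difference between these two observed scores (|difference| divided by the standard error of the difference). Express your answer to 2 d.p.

SD = √88.36 = 9.40000
SEM = 9.40000 * √(1 − 0.66000) = 9.40000 * √0.34000 ≃ 9.40000 * 0.58310 ≃ 5.48109
SE_diff = √2 * SEM ≃ 7.75144
z = 3 / 7.75144 ≃ 0.38702

0.39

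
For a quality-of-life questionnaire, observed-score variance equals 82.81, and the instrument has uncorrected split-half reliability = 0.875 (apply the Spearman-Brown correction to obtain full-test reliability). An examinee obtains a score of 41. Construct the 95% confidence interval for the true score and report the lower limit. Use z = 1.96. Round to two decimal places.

σ = 82.81^(1/2) = 9.1000
Spearman-Brown: r = 2(0.875) / (1 + 0.875) = 1.7500 / 1.8750 ≃ 0.9333
The standard error of measurement is 9.1000*√(1 − 0.9333) ≃ 9.1000*0.2582 ≃ 2.3496.
Half-width = 1.96*2.3496 ≃ 4.6052
Lower bound: 41 − 4.6052 = 36.3948

36.39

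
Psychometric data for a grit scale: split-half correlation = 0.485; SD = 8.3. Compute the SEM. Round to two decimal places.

4.89

Spearman-Brown: r = 2(0.485) / (1 + 0.485) = 0.9700 / 1.4850 ≃ 0.6532
SEM = 8.3000×√(1 − 0.6532) ≃ 4.8879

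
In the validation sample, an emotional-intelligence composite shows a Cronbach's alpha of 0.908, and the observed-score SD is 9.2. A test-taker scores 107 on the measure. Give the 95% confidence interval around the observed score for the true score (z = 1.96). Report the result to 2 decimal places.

[101.53, 112.47]

SEM = 9.2000 × √(1 − 0.9080) = 9.2000 × √0.0920 ≈ 9.2000 × 0.3033 ≈ 2.7905
1.96 × SEM ≈ 5.4694
CI = 107 ± 5.4694 → [101.5306, 112.4694]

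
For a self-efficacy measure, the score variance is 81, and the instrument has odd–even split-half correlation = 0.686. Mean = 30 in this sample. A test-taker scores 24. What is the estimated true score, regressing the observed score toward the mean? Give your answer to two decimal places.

25.12

r_full = 2·0.686 / (1 + 0.686) ≈ 0.814
T̂ = 0.814(24) + 0.186(30) ≈ 25.117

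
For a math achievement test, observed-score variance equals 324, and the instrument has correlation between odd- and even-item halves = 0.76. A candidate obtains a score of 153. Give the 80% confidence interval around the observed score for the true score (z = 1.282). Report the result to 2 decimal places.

SD = √324 ≈ 18.0000
r_full = 2·0.76 / (1 + 0.76) ≈ 0.8636
The standard error of measurement is 18.0000*√(1 − 0.8636) ≈ 18.0000*0.3693 ≈ 6.6469.
Margin = 1.282 * 6.6469 ≈ 8.5214
80% CI: 153 ± 8.5214 = [144.4786, 161.5214]

[144.48, 161.52]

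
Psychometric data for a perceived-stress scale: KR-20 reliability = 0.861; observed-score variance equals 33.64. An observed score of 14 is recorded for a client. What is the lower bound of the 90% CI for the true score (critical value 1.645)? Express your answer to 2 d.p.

10.44

SD = √33.64 = 5.800
SEM = 5.800 · √(1 − 0.861) = 5.800 · √0.139 ≈ 5.800 · 0.373 ≈ 2.162
1.645 · SEM ≈ 3.557
Lower limit = 14 − 3.557 ≈ 10.443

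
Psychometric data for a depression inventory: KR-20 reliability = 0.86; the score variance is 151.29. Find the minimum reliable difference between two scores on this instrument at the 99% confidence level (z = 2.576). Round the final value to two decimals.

16.77

SD = √151.29 ≈ 12.300
SEM = 12.300×√(1 − 0.860) ≈ 4.602
Standard error of the difference = 4.602·√2 ≈ 6.509
Smallest detectable difference = 2.576×6.509 ≈ 16.766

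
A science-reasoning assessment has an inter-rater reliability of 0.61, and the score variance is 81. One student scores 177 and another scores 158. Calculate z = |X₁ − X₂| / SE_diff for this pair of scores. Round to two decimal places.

2.39

SD = √81 ≈ 9.000
SEM = 9.000·√(1 − 0.610) ≈ 5.620
SE_diff = SEM · √2 ≈ 5.620 · 1.414 ≈ 7.949
z = 19 / 7.949 ≈ 2.390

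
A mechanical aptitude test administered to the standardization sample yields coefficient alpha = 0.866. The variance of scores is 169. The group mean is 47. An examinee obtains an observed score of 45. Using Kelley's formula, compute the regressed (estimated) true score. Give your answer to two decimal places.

45.27

T̂ = r·X + (1 − r)·M = 0.8660·45 + 0.1340·47 = 38.9700 + 6.2980 ≃ 45.2680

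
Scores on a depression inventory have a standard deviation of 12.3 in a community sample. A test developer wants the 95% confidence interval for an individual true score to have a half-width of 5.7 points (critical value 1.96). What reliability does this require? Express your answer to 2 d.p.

0.94

Required SEM = 5.7 / 1.96 ≈ 2.908
Required reliability = 1 − (SEM/SD)² = 1 − 0.056 ≈ 0.944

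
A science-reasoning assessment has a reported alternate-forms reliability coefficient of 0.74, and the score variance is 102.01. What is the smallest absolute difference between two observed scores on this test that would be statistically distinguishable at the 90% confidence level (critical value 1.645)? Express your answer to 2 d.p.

11.98

SD = √102.01 ≈ 10.1000
SEM = 10.1000 · √(1 − 0.7400) = 10.1000 · √0.2600 ≈ 10.1000 · 0.5099 ≈ 5.1500
SE_diff = √2 · SEM ≈ 7.2832
Minimum reliable difference = 1.645 · SE_diff ≈ 1.645 · 7.2832 ≈ 11.9809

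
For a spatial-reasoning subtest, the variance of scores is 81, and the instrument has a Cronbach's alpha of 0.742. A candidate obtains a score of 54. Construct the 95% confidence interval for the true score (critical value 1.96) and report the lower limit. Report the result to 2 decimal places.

SD = √81 = 9.0000
SEM = 9.0000 × √(1 − 0.7420) = 9.0000 × √0.2580 ≃ 9.0000 × 0.5079 ≃ 4.5714
Half-width = 1.96×4.5714 ≃ 8.9600
Lower limit = 54 − 8.9600 ≃ 45.0400

45.04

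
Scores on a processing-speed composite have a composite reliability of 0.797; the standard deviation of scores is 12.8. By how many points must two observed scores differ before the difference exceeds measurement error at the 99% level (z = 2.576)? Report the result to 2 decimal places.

21.01

SEM = 12.800 × √(1 − 0.797) = 12.800 × √0.203 ≃ 12.800 × 0.451 ≃ 5.767
Standard error of the difference = 5.767·√2 ≃ 8.156
Smallest detectable difference = 2.576×8.156 ≃ 21.010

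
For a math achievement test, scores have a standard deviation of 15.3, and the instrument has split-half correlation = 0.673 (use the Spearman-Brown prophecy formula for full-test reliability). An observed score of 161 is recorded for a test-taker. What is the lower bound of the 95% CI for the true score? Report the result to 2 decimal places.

147.74

Full-length reliability (Spearman-Brown) = 2(0.673)/(1+0.673) ≃ 0.80454
The standard error of measurement is 15.30000×√(1 − 0.80454) ≃ 15.30000×0.44211 ≃ 6.76421.
Half-width = 1.96×6.76421 ≃ 13.25786
Lower bound: 161 − 13.25786 = 147.74214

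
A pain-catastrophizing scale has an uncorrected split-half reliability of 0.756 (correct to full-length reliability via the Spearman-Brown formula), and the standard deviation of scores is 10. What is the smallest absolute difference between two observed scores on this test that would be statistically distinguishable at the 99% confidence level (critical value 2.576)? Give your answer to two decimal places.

Spearman-Brown: r = 2(0.756) / (1 + 0.756) = 1.51200 / 1.75600 ≈ 0.86105
SEM = 10.00000 × √(1 − 0.86105) = 10.00000 × √0.13895 ≈ 10.00000 × 0.37276 ≈ 3.72763
SE_diff = √2 × SEM ≈ 5.27166
Smallest detectable difference = 2.576×5.27166 ≈ 13.57980

13.58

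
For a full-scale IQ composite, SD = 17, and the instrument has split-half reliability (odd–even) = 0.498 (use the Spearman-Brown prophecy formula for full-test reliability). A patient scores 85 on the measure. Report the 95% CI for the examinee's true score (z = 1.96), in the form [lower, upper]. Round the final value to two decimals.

[65.71, 104.29]

r_full = 2·0.498 / (1 + 0.498) ≈ 0.665
The standard error of measurement is 17.000·√(1 − 0.665) ≈ 17.000·0.579 ≈ 9.841.
1.96 · SEM ≈ 19.289
95% CI: 85 ± 19.289 = [65.711, 104.289]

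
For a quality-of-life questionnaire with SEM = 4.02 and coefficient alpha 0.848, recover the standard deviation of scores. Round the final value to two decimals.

σ = SEM·(1 − r)^(−1/2) ≈ 4.02·2.565 ≈ 10.311

10.31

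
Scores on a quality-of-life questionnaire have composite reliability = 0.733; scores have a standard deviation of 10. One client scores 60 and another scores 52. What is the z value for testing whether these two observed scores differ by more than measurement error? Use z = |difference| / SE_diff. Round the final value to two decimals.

1.09

SEM = 10.0000*√(1 − 0.7330) ≃ 5.1672
SE_diff = √2 * SEM ≃ 7.3075
z = |60 − 52| / 7.3075 = 8 / 7.3075 ≃ 1.0948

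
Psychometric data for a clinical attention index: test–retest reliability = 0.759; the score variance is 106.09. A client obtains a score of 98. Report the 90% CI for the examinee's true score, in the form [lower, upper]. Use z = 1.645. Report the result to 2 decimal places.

[89.68, 106.32]

σ = 106.09^(1/2) = 10.30000
SEM = 10.30000 · √(1 − 0.75900) = 10.30000 · √0.24100 ≃ 10.30000 · 0.49092 ≃ 5.05645
Margin = 1.645 · 5.05645 ≃ 8.31786
Interval: (89.68214, 106.31786)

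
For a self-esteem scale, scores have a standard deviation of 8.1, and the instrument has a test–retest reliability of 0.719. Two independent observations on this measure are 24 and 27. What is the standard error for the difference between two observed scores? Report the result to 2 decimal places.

6.07

SEM = 8.100·√(1 − 0.719) ≃ 4.294
SE_diff = SEM · √2 ≃ 4.294 · 1.414 ≃ 6.072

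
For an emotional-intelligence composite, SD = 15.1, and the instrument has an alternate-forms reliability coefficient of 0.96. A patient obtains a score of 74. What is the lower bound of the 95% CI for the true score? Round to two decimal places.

SEM = 15.1000*√(1 − 0.9600) ≈ 3.0200
1.96 * SEM ≈ 5.9192
Lower bound: 74 − 5.9192 = 68.0808

68.08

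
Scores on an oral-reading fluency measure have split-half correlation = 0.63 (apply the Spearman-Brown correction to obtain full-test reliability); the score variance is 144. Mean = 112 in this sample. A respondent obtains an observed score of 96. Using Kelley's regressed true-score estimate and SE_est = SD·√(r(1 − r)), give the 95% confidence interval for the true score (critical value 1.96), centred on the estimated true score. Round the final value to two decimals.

SD = √144 ≈ 12.00000
Spearman-Brown: r = 2(0.63) / (1 + 0.63) = 1.26000 / 1.63000 ≈ 0.77301
T̂ = 0.77301(96) + 0.22699(112) ≈ 99.63190
SE_est = SD * √(r(1 − r)) = 12.00000 * √0.17547 ≈ 12.00000 * 0.41889 ≈ 5.02666
95% CI: 99.63190 ± 9.85226 ≈ (89.77964, 109.48416)

[89.78, 109.48]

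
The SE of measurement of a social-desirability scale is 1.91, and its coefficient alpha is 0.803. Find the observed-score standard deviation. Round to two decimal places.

σ = SEM·(1 − r)^(−1/2) ≈ 1.91×2.2530 ≈ 4.3033

4.30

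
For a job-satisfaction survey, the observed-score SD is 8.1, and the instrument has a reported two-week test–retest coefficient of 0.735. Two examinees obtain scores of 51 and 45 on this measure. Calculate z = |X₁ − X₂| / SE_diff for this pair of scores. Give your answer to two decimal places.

SEM = 8.1000 × √(1 − 0.7350) = 8.1000 × √0.2650 ≃ 8.1000 × 0.5148 ≃ 4.1697
SE_diff = √2 × SEM ≃ 5.8969
z = 6 / 5.8969 ≃ 1.0175

1.02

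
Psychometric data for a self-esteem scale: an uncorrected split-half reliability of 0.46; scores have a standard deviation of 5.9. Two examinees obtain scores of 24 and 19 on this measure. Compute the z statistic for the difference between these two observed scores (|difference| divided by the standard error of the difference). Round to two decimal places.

0.99

Spearman-Brown: r = 2(0.46) / (1 + 0.46) = 0.9200 / 1.4600 ≈ 0.6301
SEM = 5.9000 * √(1 − 0.6301) = 5.9000 * √0.3699 ≈ 5.9000 * 0.6082 ≈ 3.5882
SE_diff = SEM * √2 ≈ 3.5882 * 1.4142 ≈ 5.0744
z = |24 − 19| / 5.0744 = 5 / 5.0744 ≈ 0.9853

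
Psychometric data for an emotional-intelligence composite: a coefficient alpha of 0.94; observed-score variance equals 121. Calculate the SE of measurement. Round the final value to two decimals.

σ = 121^(1/2) = 11.000
The standard error of measurement is 11.000·√(1 − 0.940) ≈ 11.000·0.245 ≈ 2.694.

2.69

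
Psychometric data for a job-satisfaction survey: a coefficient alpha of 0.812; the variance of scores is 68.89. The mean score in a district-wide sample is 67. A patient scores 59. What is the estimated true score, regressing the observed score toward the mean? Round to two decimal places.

T̂ = 0.81200(59) + 0.18800(67) ≃ 60.50400

60.50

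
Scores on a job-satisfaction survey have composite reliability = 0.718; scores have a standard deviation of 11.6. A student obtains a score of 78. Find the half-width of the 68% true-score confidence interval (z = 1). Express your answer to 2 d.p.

SEM = 11.600 * √(1 − 0.718) = 11.600 * √0.282 ≃ 11.600 * 0.531 ≃ 6.160
1 * SEM ≃ 6.160

6.16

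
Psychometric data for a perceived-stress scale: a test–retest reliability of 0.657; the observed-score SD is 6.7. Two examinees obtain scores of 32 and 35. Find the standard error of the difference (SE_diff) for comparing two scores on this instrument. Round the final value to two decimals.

SEM = 6.700 × √(1 − 0.657) = 6.700 × √0.343 ≃ 6.700 × 0.586 ≃ 3.924
Standard error of the difference = 3.924·√2 ≃ 5.549

5.55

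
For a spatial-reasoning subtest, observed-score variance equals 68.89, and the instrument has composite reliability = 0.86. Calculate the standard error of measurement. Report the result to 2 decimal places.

SD = √68.89 ≈ 8.300
SEM = 8.300*√(1 − 0.860) ≈ 3.106

3.11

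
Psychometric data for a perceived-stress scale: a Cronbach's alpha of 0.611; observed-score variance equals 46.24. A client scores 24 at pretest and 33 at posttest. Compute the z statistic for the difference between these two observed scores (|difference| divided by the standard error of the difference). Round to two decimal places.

1.50

SD = √46.24 ≈ 6.800
SEM = 6.800 × √(1 − 0.611) = 6.800 × √0.389 ≈ 6.800 × 0.624 ≈ 4.241
SE_diff = SEM × √2 ≈ 4.241 × 1.414 ≈ 5.998
z = 9 / 5.998 ≈ 1.501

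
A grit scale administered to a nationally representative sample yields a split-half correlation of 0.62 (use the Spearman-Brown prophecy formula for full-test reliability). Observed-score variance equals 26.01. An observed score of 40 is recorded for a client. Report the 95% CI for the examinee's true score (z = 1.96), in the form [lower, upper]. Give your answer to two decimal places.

[35.16, 44.84]

σ = 26.01^(1/2) = 5.1000
Full-length reliability (Spearman-Brown) = 2(0.62)/(1+0.62) ≈ 0.7654
The standard error of measurement is 5.1000*√(1 − 0.7654) ≈ 5.1000*0.4843 ≈ 2.4700.
Half-width = 1.96*2.4700 ≈ 4.8413
95% CI: 40 ± 4.8413 = [35.1587, 44.8413]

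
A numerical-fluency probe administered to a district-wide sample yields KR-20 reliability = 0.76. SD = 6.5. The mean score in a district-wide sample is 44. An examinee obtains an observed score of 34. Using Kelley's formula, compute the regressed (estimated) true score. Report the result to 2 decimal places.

36.40

T̂ = 0.76000(34) + 0.24000(44) ≈ 36.40000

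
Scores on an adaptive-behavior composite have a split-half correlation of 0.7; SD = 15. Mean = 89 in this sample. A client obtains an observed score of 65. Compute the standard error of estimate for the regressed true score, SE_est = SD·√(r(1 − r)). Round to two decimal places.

5.72

r_full = 2·0.7 / (1 + 0.7) ≈ 0.8235
SE_est = SD · √(r(1 − r)) = 15.0000 · √0.1453 ≈ 15.0000 · 0.3812 ≈ 5.7183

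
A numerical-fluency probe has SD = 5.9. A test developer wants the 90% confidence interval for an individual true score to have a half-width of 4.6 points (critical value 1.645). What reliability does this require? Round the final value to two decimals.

SEM needed = half-width / z = 4.6/1.645 ≈ 2.7964
Required reliability = 1 − (SEM/SD)² = 1 − 0.2246 ≈ 0.7754

0.78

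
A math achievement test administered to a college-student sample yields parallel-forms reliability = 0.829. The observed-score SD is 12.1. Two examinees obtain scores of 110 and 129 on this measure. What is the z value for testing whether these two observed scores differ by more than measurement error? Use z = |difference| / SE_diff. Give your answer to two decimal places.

The standard error of measurement is 12.1000×√(1 − 0.8290) ≃ 12.1000×0.4135 ≃ 5.0036.
Standard error of the difference = 5.0036·√2 ≃ 7.0762
z = 19 / 7.0762 ≃ 2.6851

2.69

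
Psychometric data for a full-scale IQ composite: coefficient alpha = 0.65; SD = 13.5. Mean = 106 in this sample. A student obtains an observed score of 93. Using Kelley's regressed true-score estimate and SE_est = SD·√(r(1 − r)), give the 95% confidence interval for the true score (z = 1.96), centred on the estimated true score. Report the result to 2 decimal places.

[84.93, 110.17]

Estimated true score = 0.6500×93 + (1 − 0.6500)×106 ≈ 97.5500
SE_est = 13.5000×√(0.6500×0.3500) ≈ 6.4391
CI = 97.5500 ± 1.96 × 6.4391 → [84.9294, 110.1706]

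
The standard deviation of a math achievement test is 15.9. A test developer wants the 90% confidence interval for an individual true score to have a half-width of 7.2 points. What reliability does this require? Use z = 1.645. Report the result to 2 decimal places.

0.92

Required SEM = 7.2 / 1.645 ≈ 4.377
Required reliability = 1 − (SEM/SD)² = 1 − 0.076 ≈ 0.924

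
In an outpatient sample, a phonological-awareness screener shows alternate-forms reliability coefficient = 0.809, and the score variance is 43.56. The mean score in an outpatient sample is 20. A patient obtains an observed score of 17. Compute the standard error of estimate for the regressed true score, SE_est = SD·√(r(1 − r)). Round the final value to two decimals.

2.59

SD = √43.56 = 6.600
SE_est = SD * √(r(1 − r)) = 6.600 * √0.155 ≃ 6.600 * 0.393 ≃ 2.594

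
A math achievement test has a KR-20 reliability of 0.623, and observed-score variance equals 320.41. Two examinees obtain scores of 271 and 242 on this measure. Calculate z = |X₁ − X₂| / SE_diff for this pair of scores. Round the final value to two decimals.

1.87

σ = 320.41^(1/2) = 17.90000
SEM = 17.90000*√(1 − 0.62300) ≈ 10.99066
Standard error of the difference = 10.99066·√2 ≈ 15.54314
z = |271 − 242| / 15.54314 = 29 / 15.54314 ≈ 1.86578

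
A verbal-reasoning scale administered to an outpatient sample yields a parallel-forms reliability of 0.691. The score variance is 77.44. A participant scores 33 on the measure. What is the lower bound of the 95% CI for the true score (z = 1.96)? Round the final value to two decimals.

23.41

SD = √77.44 ≈ 8.8000
SEM = 8.8000 × √(1 − 0.6910) = 8.8000 × √0.3090 ≈ 8.8000 × 0.5559 ≈ 4.8917
Margin = 1.96 × 4.8917 ≈ 9.5878
Lower bound: 33 − 9.5878 = 23.4122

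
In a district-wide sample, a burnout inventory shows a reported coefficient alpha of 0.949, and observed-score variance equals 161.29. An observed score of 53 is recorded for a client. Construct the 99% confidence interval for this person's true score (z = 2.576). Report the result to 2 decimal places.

[45.61, 60.39]

SD = √161.29 = 12.700
The standard error of measurement is 12.700*√(1 − 0.949) ≃ 12.700*0.226 ≃ 2.868.
2.576 * SEM ≃ 7.388
CI = 53 ± 7.388 → [45.612, 60.388]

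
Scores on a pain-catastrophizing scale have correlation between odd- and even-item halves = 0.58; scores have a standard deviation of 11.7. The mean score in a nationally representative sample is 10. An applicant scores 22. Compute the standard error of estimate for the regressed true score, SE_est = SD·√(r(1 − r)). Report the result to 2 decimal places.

Spearman-Brown: r = 2(0.58) / (1 + 0.58) = 1.160 / 1.580 ≈ 0.734
SE_est = 11.700·√[r(1 − r)] ≈ 5.169

5.17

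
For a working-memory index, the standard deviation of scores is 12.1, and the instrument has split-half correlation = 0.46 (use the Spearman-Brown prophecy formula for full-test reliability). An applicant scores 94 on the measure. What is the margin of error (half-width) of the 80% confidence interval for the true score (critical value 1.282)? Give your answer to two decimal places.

9.43

r_full = 2·0.46 / (1 + 0.46) ≃ 0.630
SEM = 12.100*√(1 − 0.630) ≃ 7.359
1.282 * SEM ≃ 9.434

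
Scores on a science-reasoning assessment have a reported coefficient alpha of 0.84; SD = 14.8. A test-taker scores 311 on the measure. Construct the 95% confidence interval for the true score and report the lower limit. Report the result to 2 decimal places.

SEM = 14.8000 × √(1 − 0.8400) = 14.8000 × √0.1600 ≃ 14.8000 × 0.4000 ≃ 5.9200
Half-width = 1.96×5.9200 ≃ 11.6032
Lower limit = 311 − 11.6032 ≃ 299.3968

299.40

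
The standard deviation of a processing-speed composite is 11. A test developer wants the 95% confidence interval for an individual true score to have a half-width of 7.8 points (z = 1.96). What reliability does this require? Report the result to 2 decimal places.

0.87

SEM needed = half-width / z = 7.8/1.96 ≃ 3.980
r = 1 − (SEM / SD)² = 1 − (3.980 / 11)² ≃ 1 − 0.131 ≃ 0.869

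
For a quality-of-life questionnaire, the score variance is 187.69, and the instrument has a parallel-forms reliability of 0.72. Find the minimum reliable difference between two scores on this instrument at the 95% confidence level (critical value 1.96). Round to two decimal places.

σ = 187.69^(1/2) = 13.700
SEM = 13.700·√(1 − 0.720) ≈ 7.249
SE_diff = √2 · SEM ≈ 10.252
Minimum reliable difference = 1.96 · SE_diff ≈ 1.96 · 10.252 ≈ 20.094

20.09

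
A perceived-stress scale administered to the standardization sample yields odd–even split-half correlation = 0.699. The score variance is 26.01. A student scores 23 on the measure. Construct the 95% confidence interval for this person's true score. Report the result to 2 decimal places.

SD = √26.01 = 5.10000
r_full = 2·0.699 / (1 + 0.699) ≃ 0.82284
SEM = 5.10000*√(1 − 0.82284) ≃ 2.14663
Half-width = 1.96*2.14663 ≃ 4.20739
CI = 23 ± 4.20739 → [18.79261, 27.20739]

[18.79, 27.21]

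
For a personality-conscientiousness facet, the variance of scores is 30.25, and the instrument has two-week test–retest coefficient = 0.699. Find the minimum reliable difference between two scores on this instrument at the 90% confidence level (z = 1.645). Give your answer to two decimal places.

7.02

SD = √30.25 = 5.5000
SEM = 5.5000 * √(1 − 0.6990) = 5.5000 * √0.3010 ≈ 5.5000 * 0.5486 ≈ 3.0175
SE_diff = SEM * √2 ≈ 3.0175 * 1.4142 ≈ 4.2674
Smallest detectable difference = 1.645*4.2674 ≈ 7.0198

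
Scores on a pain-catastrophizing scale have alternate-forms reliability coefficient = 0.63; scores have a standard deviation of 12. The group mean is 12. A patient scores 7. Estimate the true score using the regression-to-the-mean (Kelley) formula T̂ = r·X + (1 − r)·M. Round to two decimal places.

8.85

T̂ = r·X + (1 − r)·M = 0.630*7 + 0.370*12 = 4.410 + 4.440 ≈ 8.850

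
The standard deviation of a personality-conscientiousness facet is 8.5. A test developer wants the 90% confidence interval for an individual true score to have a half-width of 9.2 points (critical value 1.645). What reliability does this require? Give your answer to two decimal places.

SEM needed = half-width / z = 9.2/1.645 ≈ 5.593
Required reliability = 1 − (SEM/SD)² = 1 − 0.433 ≈ 0.567

0.57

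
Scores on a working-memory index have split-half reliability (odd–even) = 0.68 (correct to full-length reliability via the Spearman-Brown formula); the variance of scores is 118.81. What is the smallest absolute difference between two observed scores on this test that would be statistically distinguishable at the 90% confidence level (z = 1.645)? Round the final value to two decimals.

11.07

σ = 118.81^(1/2) = 10.9000
Spearman-Brown: r = 2(0.68) / (1 + 0.68) = 1.3600 / 1.6800 ≈ 0.8095
SEM = 10.9000·√(1 − 0.8095) ≈ 4.7572
SE_diff = SEM · √2 ≈ 4.7572 · 1.4142 ≈ 6.7276
Minimum reliable difference = 1.645 · SE_diff ≈ 1.645 · 6.7276 ≈ 11.0669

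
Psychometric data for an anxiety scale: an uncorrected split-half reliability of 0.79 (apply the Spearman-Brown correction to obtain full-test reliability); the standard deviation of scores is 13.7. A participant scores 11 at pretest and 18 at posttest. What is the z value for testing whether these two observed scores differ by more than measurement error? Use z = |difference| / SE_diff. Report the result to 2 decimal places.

r_full = 2·0.79 / (1 + 0.79) ≈ 0.8827
SEM = 13.7000·√(1 − 0.8827) ≈ 4.6925
SE_diff = √2 · SEM ≈ 6.6362
z = 7 / 6.6362 ≈ 1.0548

1.05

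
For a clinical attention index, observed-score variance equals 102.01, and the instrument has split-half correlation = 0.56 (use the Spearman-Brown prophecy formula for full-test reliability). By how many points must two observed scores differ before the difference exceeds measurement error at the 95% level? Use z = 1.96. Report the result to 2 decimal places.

SD = √102.01 ≈ 10.100
Spearman-Brown: r = 2(0.56) / (1 + 0.56) = 1.120 / 1.560 ≈ 0.718
SEM = 10.100·√(1 − 0.718) ≈ 5.364
Standard error of the difference = 5.364·√2 ≈ 7.586
Minimum reliable difference = 1.96 · SE_diff ≈ 1.96 · 7.586 ≈ 14.868

14.87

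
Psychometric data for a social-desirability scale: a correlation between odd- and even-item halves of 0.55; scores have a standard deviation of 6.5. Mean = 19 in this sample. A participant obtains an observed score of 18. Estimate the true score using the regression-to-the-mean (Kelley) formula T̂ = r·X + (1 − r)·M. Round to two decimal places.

18.29

Spearman-Brown: r = 2(0.55) / (1 + 0.55) = 1.100 / 1.550 ≃ 0.710
T̂ = r·X + (1 − r)·M = 0.710·18 + 0.290·19 ≃ 12.774 + 5.516 ≃ 18.290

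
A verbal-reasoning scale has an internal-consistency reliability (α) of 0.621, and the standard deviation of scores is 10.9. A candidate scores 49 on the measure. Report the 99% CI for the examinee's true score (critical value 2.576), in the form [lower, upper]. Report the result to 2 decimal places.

[31.71, 66.29]

SEM = 10.9000*√(1 − 0.6210) ≈ 6.7104
Half-width = 2.576*6.7104 ≈ 17.2859
Interval: (31.7141, 66.2859)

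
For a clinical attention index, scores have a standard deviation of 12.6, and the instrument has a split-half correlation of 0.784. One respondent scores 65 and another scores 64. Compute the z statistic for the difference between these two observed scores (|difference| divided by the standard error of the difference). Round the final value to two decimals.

Spearman-Brown: r = 2(0.784) / (1 + 0.784) = 1.568 / 1.784 ≃ 0.879
SEM = 12.600·√(1 − 0.879) ≃ 4.384
SE_diff = SEM · √2 ≃ 4.384 · 1.414 ≃ 6.200
z = 1 / 6.200 ≃ 0.161

0.16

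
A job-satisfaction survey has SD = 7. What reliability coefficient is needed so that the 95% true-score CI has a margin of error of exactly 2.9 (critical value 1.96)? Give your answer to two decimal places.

0.96

Required SEM = 2.9 / 1.96 ≈ 1.480
r = 1 − (1.480/7)² ≈ 1 − 0.045 ≈ 0.955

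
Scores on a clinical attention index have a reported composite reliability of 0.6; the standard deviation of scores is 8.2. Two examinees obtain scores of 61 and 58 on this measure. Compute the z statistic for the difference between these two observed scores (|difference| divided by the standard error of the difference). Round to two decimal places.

SEM = 8.20000 × √(1 − 0.60000) = 8.20000 × √0.40000 ≈ 8.20000 × 0.63246 ≈ 5.18614
SE_diff = √2 × SEM ≈ 7.33430
z = 3 / 7.33430 ≈ 0.40904

0.41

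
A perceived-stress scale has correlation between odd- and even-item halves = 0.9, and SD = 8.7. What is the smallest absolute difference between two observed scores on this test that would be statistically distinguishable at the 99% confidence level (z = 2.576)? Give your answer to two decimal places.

r_full = 2·0.9 / (1 + 0.9) ≈ 0.9474
SEM = 8.7000 × √(1 − 0.9474) = 8.7000 × √0.0526 ≈ 8.7000 × 0.2294 ≈ 1.9959
Standard error of the difference = 1.9959·√2 ≈ 2.8227
Smallest detectable difference = 2.576×2.8227 ≈ 7.2712

7.27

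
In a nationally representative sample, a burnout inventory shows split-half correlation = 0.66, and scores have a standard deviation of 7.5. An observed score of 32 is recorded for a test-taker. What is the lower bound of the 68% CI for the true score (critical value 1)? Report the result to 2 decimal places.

r_full = 2·0.66 / (1 + 0.66) ≃ 0.7952
SEM = 7.5000·√(1 − 0.7952) ≃ 3.3943
Half-width = 1·3.3943 ≃ 3.3943
Lower bound: 32 − 3.3943 = 28.6057

28.61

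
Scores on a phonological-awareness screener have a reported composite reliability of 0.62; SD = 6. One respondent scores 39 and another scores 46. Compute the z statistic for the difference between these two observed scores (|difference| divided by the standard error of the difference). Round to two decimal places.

SEM = 6.00000*√(1 − 0.62000) ≃ 3.69865
SE_diff = SEM * √2 ≃ 3.69865 * 1.41421 ≃ 5.23068
z = 7 / 5.23068 ≃ 1.33826

1.34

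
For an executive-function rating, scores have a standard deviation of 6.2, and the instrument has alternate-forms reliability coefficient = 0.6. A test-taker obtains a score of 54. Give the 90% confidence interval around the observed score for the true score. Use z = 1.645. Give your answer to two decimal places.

[47.55, 60.45]

The standard error of measurement is 6.200*√(1 − 0.600) ≈ 6.200*0.632 ≈ 3.921.
1.645 * SEM ≈ 6.450
Interval: (47.550, 60.450)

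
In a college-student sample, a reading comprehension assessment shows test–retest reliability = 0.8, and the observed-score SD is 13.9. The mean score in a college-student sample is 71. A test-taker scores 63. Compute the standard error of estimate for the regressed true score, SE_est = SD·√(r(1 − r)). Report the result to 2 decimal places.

5.56

SE_est = 13.900·√[r(1 − r)] ≈ 5.560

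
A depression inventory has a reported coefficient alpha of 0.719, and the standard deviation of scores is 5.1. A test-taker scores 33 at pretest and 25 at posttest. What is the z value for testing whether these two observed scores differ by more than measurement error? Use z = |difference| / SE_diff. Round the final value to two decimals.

SEM = 5.10000 * √(1 − 0.71900) = 5.10000 * √0.28100 ≈ 5.10000 * 0.53009 ≈ 2.70348
Standard error of the difference = 2.70348·√2 ≈ 3.82330
z = |33 − 25| / 3.82330 = 8 / 3.82330 ≈ 2.09243

2.09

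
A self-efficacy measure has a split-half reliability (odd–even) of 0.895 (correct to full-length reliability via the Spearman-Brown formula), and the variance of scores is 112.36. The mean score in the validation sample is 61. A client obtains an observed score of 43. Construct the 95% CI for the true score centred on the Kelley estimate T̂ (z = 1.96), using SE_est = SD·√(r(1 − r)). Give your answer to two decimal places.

σ = 112.36^(1/2) = 10.6000
Full-length reliability (Spearman-Brown) = 2(0.895)/(1+0.895) ≈ 0.9446
Estimated true score = 0.9446*43 + (1 − 0.9446)*61 ≈ 43.9974
SE_est = 10.6000·√[r(1 − r)] ≈ 2.4250
CI = 43.9974 ± 1.96 * 2.4250 → [39.2443, 48.7504]

[39.24, 48.75]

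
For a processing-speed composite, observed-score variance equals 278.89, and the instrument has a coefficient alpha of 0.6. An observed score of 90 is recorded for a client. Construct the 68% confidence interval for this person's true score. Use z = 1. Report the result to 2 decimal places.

SD = √278.89 = 16.7000
The standard error of measurement is 16.7000*√(1 − 0.6000) ≃ 16.7000*0.6325 ≃ 10.5620.
Half-width = 1*10.5620 ≃ 10.5620
Interval: (79.4380, 100.5620)

[79.44, 100.56]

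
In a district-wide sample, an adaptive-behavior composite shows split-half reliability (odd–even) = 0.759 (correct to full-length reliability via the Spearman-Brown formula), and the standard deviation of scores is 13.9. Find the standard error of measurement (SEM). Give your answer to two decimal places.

r_full = 2·0.759 / (1 + 0.759) ≃ 0.8630
SEM = 13.9000 * √(1 − 0.8630) = 13.9000 * √0.1370 ≃ 13.9000 * 0.3701 ≃ 5.1451

5.15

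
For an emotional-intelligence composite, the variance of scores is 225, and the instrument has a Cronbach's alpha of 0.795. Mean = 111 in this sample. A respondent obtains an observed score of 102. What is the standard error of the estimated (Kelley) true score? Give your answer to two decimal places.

6.06

σ = 225^(1/2) = 15.0000
SE_est = SD × √(r(1 − r)) = 15.0000 × √0.1630 ≈ 15.0000 × 0.4037 ≈ 6.0555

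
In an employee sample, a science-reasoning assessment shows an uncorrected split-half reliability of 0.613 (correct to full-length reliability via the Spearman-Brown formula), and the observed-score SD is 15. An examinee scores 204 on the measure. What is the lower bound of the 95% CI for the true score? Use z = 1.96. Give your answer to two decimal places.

189.60

r_full = 2·0.613 / (1 + 0.613) ≈ 0.76007
SEM = 15.00000 · √(1 − 0.76007) = 15.00000 · √0.23993 ≈ 15.00000 · 0.48982 ≈ 7.34733
Margin = 1.96 · 7.34733 ≈ 14.40077
Lower bound: 204 − 14.40077 = 189.59923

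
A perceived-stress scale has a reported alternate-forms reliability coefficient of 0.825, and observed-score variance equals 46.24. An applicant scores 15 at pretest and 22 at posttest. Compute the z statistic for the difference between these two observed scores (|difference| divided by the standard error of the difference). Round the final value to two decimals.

SD = √46.24 = 6.800
SEM = 6.800*√(1 − 0.825) ≈ 2.845
SE_diff = SEM * √2 ≈ 2.845 * 1.414 ≈ 4.023
z = 7 / 4.023 ≈ 1.740

1.74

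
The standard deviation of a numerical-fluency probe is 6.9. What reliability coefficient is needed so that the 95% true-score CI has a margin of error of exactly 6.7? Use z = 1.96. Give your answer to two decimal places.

Required SEM = 6.7 / 1.96 ≈ 3.4184
r = 1 − (3.4184/6.9)² ≈ 1 − 0.2454 ≈ 0.7546

0.75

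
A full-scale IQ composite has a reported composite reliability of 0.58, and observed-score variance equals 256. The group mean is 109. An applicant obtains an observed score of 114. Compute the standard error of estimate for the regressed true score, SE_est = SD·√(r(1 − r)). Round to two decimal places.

7.90

SD = √256 = 16.00000
SE_est = 16.00000·√(0.58000·0.42000) ≈ 7.89694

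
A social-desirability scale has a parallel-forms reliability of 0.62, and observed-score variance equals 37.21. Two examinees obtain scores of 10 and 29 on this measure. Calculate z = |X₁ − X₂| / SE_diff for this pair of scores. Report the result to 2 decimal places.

3.57

SD = √37.21 ≃ 6.1000
SEM = 6.1000*√(1 − 0.6200) ≃ 3.7603
SE_diff = √2 * SEM ≃ 5.3179
z = |10 − 29| / 5.3179 = 19 / 5.3179 ≃ 3.5729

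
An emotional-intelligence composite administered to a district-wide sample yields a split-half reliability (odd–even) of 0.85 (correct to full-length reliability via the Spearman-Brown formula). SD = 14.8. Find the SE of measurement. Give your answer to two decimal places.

Full-length reliability (Spearman-Brown) = 2(0.85)/(1+0.85) ≃ 0.9189
SEM = 14.8000 · √(1 − 0.9189) = 14.8000 · √0.0811 ≃ 14.8000 · 0.2847 ≃ 4.2143

4.21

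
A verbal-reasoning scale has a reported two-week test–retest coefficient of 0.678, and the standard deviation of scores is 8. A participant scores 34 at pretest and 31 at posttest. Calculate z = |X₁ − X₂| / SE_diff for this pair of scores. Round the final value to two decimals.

0.47

The standard error of measurement is 8.000×√(1 − 0.678) ≈ 8.000×0.567 ≈ 4.540.
Standard error of the difference = 4.540·√2 ≈ 6.420
z = |34 − 31| / 6.420 = 3 / 6.420 ≈ 0.467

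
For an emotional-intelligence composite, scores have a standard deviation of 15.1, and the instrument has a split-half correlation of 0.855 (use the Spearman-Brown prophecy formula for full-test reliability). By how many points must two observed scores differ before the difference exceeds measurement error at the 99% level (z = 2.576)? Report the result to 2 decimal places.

Full-length reliability (Spearman-Brown) = 2(0.855)/(1+0.855) ≃ 0.922
SEM = 15.100 · √(1 − 0.922) = 15.100 · √0.078 ≃ 15.100 · 0.280 ≃ 4.222
Standard error of the difference = 4.222·√2 ≃ 5.970
Minimum reliable difference = 2.576 · SE_diff ≃ 2.576 · 5.970 ≃ 15.380

15.38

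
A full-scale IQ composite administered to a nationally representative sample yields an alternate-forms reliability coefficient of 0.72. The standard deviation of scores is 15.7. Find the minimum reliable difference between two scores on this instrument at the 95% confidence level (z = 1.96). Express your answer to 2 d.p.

SEM = 15.7000*√(1 − 0.7200) ≃ 8.3077
Standard error of the difference = 8.3077·√2 ≃ 11.7488
Smallest detectable difference = 1.96*11.7488 ≃ 23.0277

23.03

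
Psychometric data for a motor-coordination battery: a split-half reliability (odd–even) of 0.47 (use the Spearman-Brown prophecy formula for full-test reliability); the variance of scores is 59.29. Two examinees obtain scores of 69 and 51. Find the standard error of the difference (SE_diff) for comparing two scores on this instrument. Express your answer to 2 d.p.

6.54

SD = √59.29 ≃ 7.700
Full-length reliability (Spearman-Brown) = 2(0.47)/(1+0.47) ≃ 0.639
SEM = 7.700 · √(1 − 0.639) = 7.700 · √0.361 ≃ 7.700 · 0.600 ≃ 4.623
Standard error of the difference = 4.623·√2 ≃ 6.539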